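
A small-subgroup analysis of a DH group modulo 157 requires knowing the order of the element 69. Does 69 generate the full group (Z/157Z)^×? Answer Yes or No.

Yes

φ(157) = 157 − 1 = 156 = 2^2 · 3 · 13.
Test 69^(156/q) mod 157 for each prime factor q of 156:
69^78 ≡ 156 (mod 157)  [q = 2: ≢ 1 ✓]
69^52 ≡ 12 (mod 157)  [q = 3: ≢ 1 ✓]
69^12 ≡ 39 (mod 157)  [q = 13: ≢ 1 ✓]
None equal 1, so ord_157(69) = 156: 69 is a primitive root.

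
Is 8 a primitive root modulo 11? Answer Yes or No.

Yes

φ(11) = 11 − 1 = 10 = 2 · 5.
An element g generates (Z/11Z)^× iff g^(10/q) ≢ 1 (mod 11) for each prime q ∈ {2, 5}.
8^5 ≡ 10 (mod 11)  [q = 2: ≢ 1 ✓]
8^2 ≡ 9 (mod 11)  [q = 5: ≢ 1 ✓]
All checks pass, so 8 has order 10 and is a primitive root modulo 11.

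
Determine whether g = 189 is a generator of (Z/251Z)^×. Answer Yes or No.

No

φ(251) = 251 − 1 = 250 = 2 · 5^3.
189 is a primitive root mod 251 iff 189^(φ(251)/q) ≢ 1 for every prime q | φ(251), i.e. q ∈ {2, 5}.
189^125 ≡ 1 (mod 251)  [q = 2: ≡ 1 ✗]
189^50 ≡ 219 (mod 251)  [q = 5: ≢ 1 ✓]
The check at q = 2 fails, so 189 generates a proper subgroup.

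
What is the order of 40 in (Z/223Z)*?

ord(40) | φ(223) = 223 − 1 = 222 = 2 · 3 · 37.
Divisors of 222: 1, 2, 3, 6, 37, 74, 111, 222.
Check 40^d mod 223 for each divisor in increasing order:
40^1 ≡ 40
40^2 ≡ 39
40^3 ≡ 222
40^6 ≡ 1
Therefore the multiplicative order of 40 modulo 223 is 6.

6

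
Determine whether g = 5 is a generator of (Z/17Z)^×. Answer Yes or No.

φ(17) = 17 − 1 = 16 = 2^4.
Test 5^(16/q) mod 17 for each prime factor q of 16:
5^8 ≡ 16 (mod 17)  [q = 2: ≢ 1 ✓]
All checks pass, so 5 has order 16 and is a primitive root modulo 17.

Yes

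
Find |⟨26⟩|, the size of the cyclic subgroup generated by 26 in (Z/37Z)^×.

3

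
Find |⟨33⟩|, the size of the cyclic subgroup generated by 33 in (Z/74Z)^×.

9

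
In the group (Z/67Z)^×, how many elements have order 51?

0

φ(67) = 67 − 1 = 66 = 2 · 3 · 11.
(Z/67Z)^× is cyclic (|G| = 66); a cyclic group of order m has exactly φ(d) elements of each order d | m, and none otherwise.
51 does not divide 66, so no element of (Z/67Z)^× has order 51.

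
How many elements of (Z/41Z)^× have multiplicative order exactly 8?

φ(41) = 41 − 1 = 40 = 2^3 · 5.
(Z/41Z)^× is cyclic (|G| = 40); a cyclic group of order m has exactly φ(d) elements of each order d | m, and none otherwise.
8 = 2^3 divides 40, and φ(8) = 4.

4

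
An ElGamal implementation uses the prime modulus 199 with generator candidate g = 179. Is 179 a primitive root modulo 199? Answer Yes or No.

Yes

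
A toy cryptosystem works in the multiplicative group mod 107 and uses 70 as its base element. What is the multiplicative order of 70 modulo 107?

106

The order of 70 must divide φ(107) = 107 − 1 = 106 = 2 · 53.
Divisors of 106: 1, 2, 53, 106.
Check 70^d mod 107 for each divisor in increasing order:
70^1 ≡ 70
70^2 ≡ 85
70^53 ≡ 106
70^106 ≡ 1
Hence ord(70) = 106.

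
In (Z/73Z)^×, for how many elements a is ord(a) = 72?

24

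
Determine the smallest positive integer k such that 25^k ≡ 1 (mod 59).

29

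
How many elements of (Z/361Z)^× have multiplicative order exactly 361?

φ(361) = φ(19^2) = 19·(19−1) = 342 = 2 · 3^2 · 19.
In a cyclic group of order 342, there are φ(d) elements of order d for each divisor d of 342, and zero for non-divisors.
Here 342 is not a multiple of 361, so there are no elements of order 361.

0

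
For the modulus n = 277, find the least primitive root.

φ(277) = 277 − 1 = 276 = 2^2 · 3 · 23.
Test candidates g = 2, 3, … against the prime factors q ∈ {2, 3, 23} of φ(277): g is a generator iff g^(276/q) ≢ 1 for every such q.
g = 2: 2^138 ≡ 276; 2^92 ≡ 1 — hits 1, so not a primitive root.
g = 3: 3^138 ≡ 1 — hits 1, so not a primitive root.
g = 4: 4^138 ≡ 1 — hits 1, so not a primitive root.
g = 5: 5^138 ≡ 276; 5^92 ≡ 116; 5^12 ≡ 27 — none is 1, so 5 is a primitive root.
The smallest primitive root modulo 277 is 5.

5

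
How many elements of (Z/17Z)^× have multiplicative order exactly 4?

φ(17) = 17 − 1 = 16 = 2^4.
(Z/17Z)^× is cyclic (|G| = 16); a cyclic group of order m has exactly φ(d) elements of each order d | m, and none otherwise.
4 = 2^2 divides 16, and φ(4) = 2.

2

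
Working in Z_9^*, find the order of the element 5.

By Lagrange's theorem, ord_9(5) divides φ(9) = φ(3^2) = 3·(3−1) = 6 = 2 · 3.
Divisors of 6: 1, 2, 3, 6.
Test each divisor d:
5^1 ≡ 5 (mod 9)
5^2 ≡ 7 (mod 9)
5^3 ≡ 8 (mod 9)
5^6 ≡ 1 (mod 9) ✓
So ord_9(5) = 6.

6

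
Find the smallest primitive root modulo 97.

5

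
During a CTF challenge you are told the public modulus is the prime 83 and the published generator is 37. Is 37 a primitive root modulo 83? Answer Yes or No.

No

φ(83) = 83 − 1 = 82 = 2 · 41.
Test 37^(82/q) mod 83 for each prime factor q of 82:
37^41 ≡ 1 (mod 83)  [q = 2: ≡ 1 ✗]
37^2 ≡ 41 (mod 83)  [q = 41: ≢ 1 ✓]
37^41 ≡ 1 shows ord(37) | 41, strictly less than φ(83); not a primitive root.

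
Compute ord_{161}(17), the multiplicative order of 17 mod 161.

66

The order of 17 must divide φ(161) = φ(7·23) = (7−1)·(23−1) = 6·22 = 132 = 2^2 · 3 · 11.
Divisors of 132: 1, 2, 3, 4, 6, 11, 12, 22, 33, 44, 66, 132.
Compute 17^d (mod 161) for the divisors d until we hit 1:
17^1 ≡ 17
17^2 ≡ 128
17^3 ≡ 83
17^4 ≡ 123
17^6 ≡ 127
17^11 ≡ 68
17^12 ≡ 29
17^22 ≡ 116
17^33 ≡ 160
17^44 ≡ 93
17^66 ≡ 1
The smallest such exponent is 66, so the order of 17 is 66.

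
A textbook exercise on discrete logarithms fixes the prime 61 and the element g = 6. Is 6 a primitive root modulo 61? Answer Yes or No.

Yes

φ(61) = 61 − 1 = 60 = 2^2 · 3 · 5.
6 is a primitive root mod 61 iff 6^(φ(61)/q) ≢ 1 for every prime q | φ(61), i.e. q ∈ {2, 3, 5}.
6^30 ≡ 60 (mod 61)  [q = 2: ≢ 1 ✓]
6^20 ≡ 47 (mod 61)  [q = 3: ≢ 1 ✓]
6^12 ≡ 20 (mod 61)  [q = 5: ≢ 1 ✓]
None equal 1, so ord_61(6) = 60: 6 is a primitive root.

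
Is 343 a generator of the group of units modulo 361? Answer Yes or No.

No

φ(361) = φ(19^2) = 19·(19−1) = 342 = 2 · 3^2 · 19.
343 is a primitive root mod 361 iff 343^(φ(361)/q) ≢ 1 for every prime q | φ(361), i.e. q ∈ {2, 3, 19}.
343^171 ≡ 1 (mod 361)  [q = 2: ≡ 1 ✗]
343^114 ≡ 1 (mod 361)  [q = 3: ≡ 1 ✗]
343^18 ≡ 20 (mod 361)  [q = 19: ≢ 1 ✓]
Since 343^171 ≡ 1, the order of 343 divides 171 < 342, so 343 is not a primitive root.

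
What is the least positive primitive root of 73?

φ(73) = 73 − 1 = 72 = 2^3 · 3^2.
Test candidates g = 2, 3, … against the prime factors q ∈ {2, 3} of φ(73): g is a generator iff g^(72/q) ≢ 1 for every such q.
g = 2: 2^36 ≡ 1 — hits 1, so not a primitive root.
g = 3: 3^36 ≡ 1 — hits 1, so not a primitive root.
g = 4: 4^36 ≡ 1 — hits 1, so not a primitive root.
g = 5: 5^36 ≡ 72; 5^24 ≡ 8 — none is 1, so 5 is a primitive root.
The smallest primitive root modulo 73 is 5.

5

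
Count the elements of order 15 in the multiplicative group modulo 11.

0

φ(11) = 11 − 1 = 10 = 2 · 5.
In a cyclic group of order 10, there are φ(d) elements of order d for each divisor d of 10, and zero for non-divisors.
Here 10 is not a multiple of 15, so there are no elements of order 15.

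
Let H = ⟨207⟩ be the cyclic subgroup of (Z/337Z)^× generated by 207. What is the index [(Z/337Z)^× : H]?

1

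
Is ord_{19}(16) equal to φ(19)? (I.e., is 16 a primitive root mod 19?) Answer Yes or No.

No

φ(19) = 19 − 1 = 18 = 2 · 3^2.
It suffices to check that the order of 16 is not a proper divisor of 18: compute 16^(18/q) for q ∈ {2, 3}.
16^9 ≡ 1 (mod 19)  [q = 2: ≡ 1 ✗]
16^6 ≡ 7 (mod 19)  [q = 3: ≢ 1 ✓]
16^9 ≡ 1 shows ord(16) | 9, strictly less than φ(19); not a primitive root.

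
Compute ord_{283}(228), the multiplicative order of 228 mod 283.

141

Since 228 ∈ (Z/283Z)^×, its order divides φ(283) = 283 − 1 = 282 = 2 · 3 · 47.
Divisors of 282: 1, 2, 3, 6, 47, 94, 141, 282.
Test each divisor d:
228^1 ≡ 228 (mod 283)
228^2 ≡ 195 (mod 283)
228^3 ≡ 29 (mod 283)
228^6 ≡ 275 (mod 283)
228^47 ≡ 44 (mod 283)
228^94 ≡ 238 (mod 283)
228^141 ≡ 1 (mod 283) ✓
The smallest such exponent is 141, so the order of 228 is 141.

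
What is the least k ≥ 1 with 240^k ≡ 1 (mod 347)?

346

Since 240 ∈ (Z/347Z)^×, its order divides φ(347) = 347 − 1 = 346 = 2 · 173.
Divisors of 346: 1, 2, 173, 346.
Test each divisor d:
240^1 ≡ 240 (mod 347)
240^2 ≡ 345 (mod 347)
240^173 ≡ 346 (mod 347)
240^346 ≡ 1 (mod 347) ✓
The smallest such exponent is 346, so the order of 240 is 346.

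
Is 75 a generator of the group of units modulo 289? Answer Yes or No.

φ(289) = φ(17^2) = 17·(17−1) = 272 = 2^4 · 17.
Test 75^(272/q) mod 289 for each prime factor q of 272:
75^136 ≡ 288 (mod 289)  [q = 2: ≢ 1 ✓]
75^16 ≡ 1 (mod 289)  [q = 17: ≡ 1 ✗]
Since 75^16 ≡ 1, the order of 75 divides 16 < 272, so 75 is not a primitive root.

No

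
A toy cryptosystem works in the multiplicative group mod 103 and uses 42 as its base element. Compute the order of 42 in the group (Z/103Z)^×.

34

ord(42) | φ(103) = 103 − 1 = 102 = 2 · 3 · 17.
Divisors of 102: 1, 2, 3, 6, 17, 34, 51, 102.
Check 42^d mod 103 for each divisor in increasing order:
42^1 ≡ 42 (mod 103)
42^2 ≡ 13 (mod 103)
42^3 ≡ 31 (mod 103)
42^6 ≡ 34 (mod 103)
42^17 ≡ 102 (mod 103)
42^34 ≡ 1 (mod 103) ✓
So ord_103(42) = 34.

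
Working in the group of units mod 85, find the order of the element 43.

8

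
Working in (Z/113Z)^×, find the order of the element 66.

112

By Lagrange's theorem, ord_113(66) divides φ(113) = 113 − 1 = 112 = 2^4 · 7.
Divisors of 112: 1, 2, 4, 7, 8, 14, 16, 28, 56, 112.
Check 66^d mod 113 for each divisor in increasing order:
66^1 ≡ 66 (mod 113)
66^2 ≡ 62 (mod 113)
66^4 ≡ 2 (mod 113)
66^7 ≡ 48 (mod 113)
66^8 ≡ 4 (mod 113)
66^14 ≡ 44 (mod 113)
66^16 ≡ 16 (mod 113)
66^28 ≡ 15 (mod 113)
66^56 ≡ 112 (mod 113)
66^112 ≡ 1 (mod 113) ✓
Hence ord(66) = 112.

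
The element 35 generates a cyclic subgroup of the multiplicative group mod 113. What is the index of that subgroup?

ord(35) | φ(113) = 113 − 1 = 112 = 2^4 · 7.
Divisors of 112: 1, 2, 4, 7, 8, 14, 16, 28, 56, 112.
Test each divisor d:
35^1 ≡ 35
35^2 ≡ 95
35^4 ≡ 98
35^7 ≡ 71
35^8 ≡ 112
35^14 ≡ 69
35^16 ≡ 1
Thus |⟨35⟩| = ord(35) = 16.
The index is φ(113) / ord(35) = 112 / 16 = 7.

7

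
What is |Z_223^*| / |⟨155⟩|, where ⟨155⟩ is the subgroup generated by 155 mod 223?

Since 155 ∈ (Z/223Z)^×, its order divides φ(223) = 223 − 1 = 222 = 2 · 3 · 37.
Divisors of 222: 1, 2, 3, 6, 37, 74, 111, 222.
Evaluate successive powers at the divisors of 222:
155^1 ≡ 155 (mod 223)
155^2 ≡ 164 (mod 223)
155^3 ≡ 221 (mod 223)
155^6 ≡ 4 (mod 223)
155^37 ≡ 222 (mod 223)
155^74 ≡ 1 (mod 223) ✓
The order of 155 is 74, so the subgroup it generates has 74 elements.
[(Z/223Z)^× : ⟨155⟩] = 222/74 = 3.

3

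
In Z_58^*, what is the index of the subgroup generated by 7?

4

By Lagrange's theorem, ord_58(7) divides φ(58) = φ(2)·φ(29) = 1·28 = 28 = 2^2 · 7.
Divisors of 28: 1, 2, 4, 7, 14, 28.
Evaluate successive powers at the divisors of 28:
7^1 ≡ 7
7^2 ≡ 49
7^4 ≡ 23
7^7 ≡ 1
Thus |⟨7⟩| = ord(7) = 7.
The index is φ(58) / ord(7) = 28 / 7 = 4.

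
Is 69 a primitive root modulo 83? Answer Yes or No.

No

φ(83) = 83 − 1 = 82 = 2 · 41.
An element g generates (Z/83Z)^× iff g^(82/q) ≢ 1 (mod 83) for each prime q ∈ {2, 41}.
69^41 ≡ 1 (mod 83)  [q = 2: ≡ 1 ✗]
69^2 ≡ 30 (mod 83)  [q = 41: ≢ 1 ✓]
The check at q = 2 fails, so 69 generates a proper subgroup.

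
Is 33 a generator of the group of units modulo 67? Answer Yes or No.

No

φ(67) = 67 − 1 = 66 = 2 · 3 · 11.
Test 33^(66/q) mod 67 for each prime factor q of 66:
33^33 ≡ 1 (mod 67)  [q = 2: ≡ 1 ✗]
33^22 ≡ 29 (mod 67)  [q = 3: ≢ 1 ✓]
33^6 ≡ 22 (mod 67)  [q = 11: ≢ 1 ✓]
Since 33^33 ≡ 1, the order of 33 divides 33 < 66, so 33 is not a primitive root.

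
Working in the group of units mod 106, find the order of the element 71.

52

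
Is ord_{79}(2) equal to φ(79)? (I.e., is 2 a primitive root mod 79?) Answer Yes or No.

φ(79) = 79 − 1 = 78 = 2 · 3 · 13.
An element g generates (Z/79Z)^× iff g^(78/q) ≢ 1 (mod 79) for each prime q ∈ {2, 3, 13}.
2^39 ≡ 1 (mod 79)  [q = 2: ≡ 1 ✗]
2^26 ≡ 23 (mod 79)  [q = 3: ≢ 1 ✓]
2^6 ≡ 64 (mod 79)  [q = 13: ≢ 1 ✓]
The check at q = 2 fails, so 2 generates a proper subgroup.

No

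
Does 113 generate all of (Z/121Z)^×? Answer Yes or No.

φ(121) = φ(11^2) = 11·(11−1) = 110 = 2 · 5 · 11.
Test 113^(110/q) mod 121 for each prime factor q of 110:
113^55 ≡ 1 (mod 121)  [q = 2: ≡ 1 ✗]
113^22 ≡ 9 (mod 121)  [q = 5: ≢ 1 ✓]
113^10 ≡ 45 (mod 121)  [q = 11: ≢ 1 ✓]
Since 113^55 ≡ 1, the order of 113 divides 55 < 110, so 113 is not a primitive root.

No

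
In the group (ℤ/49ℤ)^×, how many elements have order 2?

φ(49) = φ(7^2) = 7·(7−1) = 42 = 2 · 3 · 7.
Since (Z/49Z)^× is cyclic of order 42, the number of elements of order d is φ(d) when d | 42 and 0 otherwise.
2 | 42, and φ(2) = 2 − 1 = 1.

1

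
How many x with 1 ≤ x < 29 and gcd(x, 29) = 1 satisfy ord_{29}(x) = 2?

1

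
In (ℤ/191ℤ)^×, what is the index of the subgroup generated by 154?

By Lagrange's theorem, ord_191(154) divides φ(191) = 191 − 1 = 190 = 2 · 5 · 19.
Divisors of 190: 1, 2, 5, 10, 19, 38, 95, 190.
Test each divisor d:
154^1 ≡ 154 (mod 191)
154^2 ≡ 32 (mod 191)
154^5 ≡ 121 (mod 191)
154^10 ≡ 125 (mod 191)
154^19 ≡ 1 (mod 191) ✓
Thus |⟨154⟩| = ord(154) = 19.
The index is φ(191) / ord(154) = 190 / 19 = 10.

10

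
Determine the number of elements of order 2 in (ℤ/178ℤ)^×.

1

φ(178) = φ(2)·φ(89) = 1·88 = 88 = 2^3 · 11.
(Z/178Z)^× is cyclic (|G| = 88); a cyclic group of order m has exactly φ(d) elements of each order d | m, and none otherwise.
2 | 88, and φ(2) = 2 − 1 = 1.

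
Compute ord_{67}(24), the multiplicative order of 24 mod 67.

Since 24 ∈ (Z/67Z)^×, its order divides φ(67) = 67 − 1 = 66 = 2 · 3 · 11.
Divisors of 66: 1, 2, 3, 6, 11, 22, 33, 66.
Test each divisor d:
24^1 ≡ 24
24^2 ≡ 40
24^3 ≡ 22
24^6 ≡ 15
24^11 ≡ 1
The smallest such exponent is 11, so the order of 24 is 11.

11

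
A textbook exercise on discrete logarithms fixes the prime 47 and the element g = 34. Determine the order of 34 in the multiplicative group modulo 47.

The order of 34 must divide φ(47) = 47 − 1 = 46 = 2 · 23.
Divisors of 46: 1, 2, 23, 46.
Test each divisor d:
34^1 ≡ 34 (mod 47)
34^2 ≡ 28 (mod 47)
34^23 ≡ 1 (mod 47) ✓
So ord_47(34) = 23.

23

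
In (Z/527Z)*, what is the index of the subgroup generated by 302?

ord(302) | φ(527) = φ(17·31) = (17−1)·(31−1) = 16·30 = 480 = 2^5 · 3 · 5.
Divisors of 480: 1, 2, 3, 4, 5, 6, 8, 10, 12, 15, 16, 20, 24, 30, 32, 40, 48, 60, 80, 96, 120, 160, 240, 480.
Check 302^d mod 527 for each divisor in increasing order:
302^1 ≡ 302 (mod 527)
302^2 ≡ 33 (mod 527)
302^3 ≡ 480 (mod 527)
302^4 ≡ 35 (mod 527)
302^5 ≡ 30 (mod 527)
302^6 ≡ 101 (mod 527)
302^8 ≡ 171 (mod 527)
302^10 ≡ 373 (mod 527)
302^12 ≡ 188 (mod 527)
302^15 ≡ 123 (mod 527)
302^16 ≡ 256 (mod 527)
302^20 ≡ 1 (mod 527) ✓
The order of 302 is 20, so the subgroup it generates has 20 elements.
[(Z/527Z)^× : ⟨302⟩] = 480/20 = 24.

24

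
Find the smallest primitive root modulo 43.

φ(43) = 43 − 1 = 42 = 2 · 3 · 7.
Test candidates g = 2, 3, … against the prime factors q ∈ {2, 3, 7} of φ(43): g is a generator iff g^(42/q) ≢ 1 for every such q.
g = 2: 2^21 ≡ 42; 2^14 ≡ 1 — hits 1, so not a primitive root.
g = 3: 3^21 ≡ 42; 3^14 ≡ 36; 3^6 ≡ 41 — none is 1, so 3 is a primitive root.
So 3 is the smallest generator of (Z/43Z)^×.

3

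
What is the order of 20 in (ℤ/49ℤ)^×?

14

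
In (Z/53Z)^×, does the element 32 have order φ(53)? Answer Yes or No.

Yes

φ(53) = 53 − 1 = 52 = 2^2 · 13.
Test 32^(52/q) mod 53 for each prime factor q of 52:
32^26 ≡ 52 (mod 53)  [q = 2: ≢ 1 ✓]
32^4 ≡ 24 (mod 53)  [q = 13: ≢ 1 ✓]
None equal 1, so ord_53(32) = 52: 32 is a primitive root.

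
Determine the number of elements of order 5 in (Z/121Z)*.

4

φ(121) = φ(11^2) = 11·(11−1) = 110 = 2 · 5 · 11.
Since (Z/121Z)^× is cyclic of order 110, the number of elements of order d is φ(d) when d | 110 and 0 otherwise.
5 | 110, and φ(5) = 5 − 1 = 4.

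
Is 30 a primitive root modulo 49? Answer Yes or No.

φ(49) = φ(7^2) = 7·(7−1) = 42 = 2 · 3 · 7.
It suffices to check that the order of 30 is not a proper divisor of 42: compute 30^(42/q) for q ∈ {2, 3, 7}.
30^21 ≡ 1 (mod 49)  [q = 2: ≡ 1 ✗]
30^14 ≡ 18 (mod 49)  [q = 3: ≢ 1 ✓]
30^6 ≡ 1 (mod 49)  [q = 7: ≡ 1 ✗]
Since 30^21 ≡ 1, the order of 30 divides 21 < 42, so 30 is not a primitive root.

No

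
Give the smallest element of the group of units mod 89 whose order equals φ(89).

φ(89) = 89 − 1 = 88 = 2^3 · 11.
g is a primitive root iff g^(88/q) ≢ 1 (mod 89) for each prime q ∈ {2, 11}.
g = 2: 2^44 ≡ 1 — hits 1, so not a primitive root.
g = 3: 3^44 ≡ 88; 3^8 ≡ 64 — none is 1, so 3 is a primitive root.
Hence the least primitive root of 89 is 3.

3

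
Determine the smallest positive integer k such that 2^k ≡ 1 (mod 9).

6

Since 2 ∈ (Z/9Z)^×, its order divides φ(9) = φ(3^2) = 3·(3−1) = 6 = 2 · 3.
Divisors of 6: 1, 2, 3, 6.
Compute 2^d (mod 9) for the divisors d until we hit 1:
2^1 ≡ 2
2^2 ≡ 4
2^3 ≡ 8
2^6 ≡ 1
So ord_9(2) = 6.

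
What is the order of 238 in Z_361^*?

Since 238 ∈ (Z/361Z)^×, its order divides φ(361) = φ(19^2) = 19·(19−1) = 342 = 2 · 3^2 · 19.
Divisors of 342: 1, 2, 3, 6, 9, 18, 19, 38, 57, 114, 171, 342.
Compute 238^d (mod 361) for the divisors d until we hit 1:
238^1 ≡ 238
238^2 ≡ 328
238^3 ≡ 88
238^6 ≡ 163
238^9 ≡ 265
238^18 ≡ 191
238^19 ≡ 333
238^38 ≡ 62
238^57 ≡ 69
238^114 ≡ 68
238^171 ≡ 360
238^342 ≡ 1
Therefore the multiplicative order of 238 modulo 361 is 342.

342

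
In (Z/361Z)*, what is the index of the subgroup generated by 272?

The order of 272 must divide φ(361) = φ(19^2) = 19·(19−1) = 342 = 2 · 3^2 · 19.
Divisors of 342: 1, 2, 3, 6, 9, 18, 19, 38, 57, 114, 171, 342.
Test each divisor d:
272^1 ≡ 272 (mod 361)
272^2 ≡ 340 (mod 361)
272^3 ≡ 64 (mod 361)
272^6 ≡ 125 (mod 361)
272^9 ≡ 58 (mod 361)
272^18 ≡ 115 (mod 361)
272^19 ≡ 234 (mod 361)
272^38 ≡ 245 (mod 361)
272^57 ≡ 292 (mod 361)
272^114 ≡ 68 (mod 361)
272^171 ≡ 1 (mod 361) ✓
Thus |⟨272⟩| = ord(272) = 171.
Index = |(Z/361Z)^×| / |⟨272⟩| = 342 / 171 = 2.

2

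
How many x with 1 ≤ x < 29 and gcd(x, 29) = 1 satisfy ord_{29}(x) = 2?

1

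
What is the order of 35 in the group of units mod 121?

110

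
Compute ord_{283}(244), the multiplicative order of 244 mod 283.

The order of 244 must divide φ(283) = 283 − 1 = 282 = 2 · 3 · 47.
Divisors of 282: 1, 2, 3, 6, 47, 94, 141, 282.
Test each divisor d:
244^1 ≡ 244 (mod 283)
244^2 ≡ 106 (mod 283)
244^3 ≡ 111 (mod 283)
244^6 ≡ 152 (mod 283)
244^47 ≡ 1 (mod 283) ✓
So ord_283(244) = 47.

47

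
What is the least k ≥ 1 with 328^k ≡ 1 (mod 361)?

171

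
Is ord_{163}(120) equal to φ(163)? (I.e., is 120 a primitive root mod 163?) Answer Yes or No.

Yes

φ(163) = 163 − 1 = 162 = 2 · 3^4.
120 is a primitive root mod 163 iff 120^(φ(163)/q) ≢ 1 for every prime q | φ(163), i.e. q ∈ {2, 3}.
120^81 ≡ 162 (mod 163)  [q = 2: ≢ 1 ✓]
120^54 ≡ 58 (mod 163)  [q = 3: ≢ 1 ✓]
All checks pass, so 120 has order 162 and is a primitive root modulo 163.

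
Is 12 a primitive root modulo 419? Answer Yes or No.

No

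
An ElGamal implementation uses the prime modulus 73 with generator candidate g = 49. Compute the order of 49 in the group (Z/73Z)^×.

By Lagrange's theorem, ord_73(49) divides φ(73) = 73 − 1 = 72 = 2^3 · 3^2.
Divisors of 72: 1, 2, 3, 4, 6, 8, 9, 12, 18, 24, 36, 72.
Test each divisor d:
49^1 ≡ 49
49^2 ≡ 65
49^3 ≡ 46
49^4 ≡ 64
49^6 ≡ 72
49^8 ≡ 8
49^9 ≡ 27
49^12 ≡ 1
The smallest such exponent is 12, so the order of 49 is 12.

12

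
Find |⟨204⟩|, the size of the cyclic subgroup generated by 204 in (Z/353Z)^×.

The order of 204 must divide φ(353) = 353 − 1 = 352 = 2^5 · 11.
Divisors of 352: 1, 2, 4, 8, 11, 16, 22, 32, 44, 88, 176, 352.
Evaluate successive powers at the divisors of 352:
204^1 ≡ 204 (mod 353)
204^2 ≡ 315 (mod 353)
204^4 ≡ 32 (mod 353)
204^8 ≡ 318 (mod 353)
204^11 ≡ 216 (mod 353)
204^16 ≡ 166 (mod 353)
204^22 ≡ 60 (mod 353)
204^32 ≡ 22 (mod 353)
204^44 ≡ 70 (mod 353)
204^88 ≡ 311 (mod 353)
204^176 ≡ 352 (mod 353)
204^352 ≡ 1 (mod 353) ✓
So ord_353(204) = 352.

352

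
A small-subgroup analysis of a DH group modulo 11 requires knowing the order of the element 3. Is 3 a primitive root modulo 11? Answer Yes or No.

φ(11) = 11 − 1 = 10 = 2 · 5.
3 is a primitive root mod 11 iff 3^(φ(11)/q) ≢ 1 for every prime q | φ(11), i.e. q ∈ {2, 5}.
3^5 ≡ 1 (mod 11)  [q = 2: ≡ 1 ✗]
3^2 ≡ 9 (mod 11)  [q = 5: ≢ 1 ✓]
Since 3^5 ≡ 1, the order of 3 divides 5 < 10, so 3 is not a primitive root.

No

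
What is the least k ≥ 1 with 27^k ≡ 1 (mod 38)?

6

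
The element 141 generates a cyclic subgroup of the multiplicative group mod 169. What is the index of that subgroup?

1

Since 141 ∈ (Z/169Z)^×, its order divides φ(169) = φ(13^2) = 13·(13−1) = 156 = 2^2 · 3 · 13.
Divisors of 156: 1, 2, 3, 4, 6, 12, 13, 26, 39, 52, 78, 156.
Compute 141^d (mod 169) for the divisors d until we hit 1:
141^1 ≡ 141 (mod 169)
141^2 ≡ 108 (mod 169)
141^3 ≡ 18 (mod 169)
141^4 ≡ 3 (mod 169)
141^6 ≡ 155 (mod 169)
141^12 ≡ 27 (mod 169)
141^13 ≡ 89 (mod 169)
141^26 ≡ 147 (mod 169)
141^39 ≡ 70 (mod 169)
141^52 ≡ 146 (mod 169)
141^78 ≡ 168 (mod 169)
141^156 ≡ 1 (mod 169) ✓
The order of 141 is 156, so the subgroup it generates has 156 elements.
[(Z/169Z)^× : ⟨141⟩] = 156/156 = 1.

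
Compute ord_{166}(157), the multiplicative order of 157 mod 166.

82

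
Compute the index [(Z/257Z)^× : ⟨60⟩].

8

ord(60) | φ(257) = 257 − 1 = 256 = 2^8.
Divisors of 256: 1, 2, 4, 8, 16, 32, 64, 128, 256.
Test each divisor d:
60^1 ≡ 60
60^2 ≡ 2
60^4 ≡ 4
60^8 ≡ 16
60^16 ≡ 256
60^32 ≡ 1
Thus |⟨60⟩| = ord(60) = 32.
The index is φ(257) / ord(60) = 256 / 32 = 8.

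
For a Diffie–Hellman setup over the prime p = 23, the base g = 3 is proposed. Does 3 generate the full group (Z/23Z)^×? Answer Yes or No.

φ(23) = 23 − 1 = 22 = 2 · 11.
3 is a primitive root mod 23 iff 3^(φ(23)/q) ≢ 1 for every prime q | φ(23), i.e. q ∈ {2, 11}.
3^11 ≡ 1 (mod 23)  [q = 2: ≡ 1 ✗]
3^2 ≡ 9 (mod 23)  [q = 11: ≢ 1 ✓]
The check at q = 2 fails, so 3 generates a proper subgroup.

No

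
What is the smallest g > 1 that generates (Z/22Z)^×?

7

φ(22) = φ(2)·φ(11) = 1·10 = 10 = 2 · 5.
Test candidates g = 2, 3, … against the prime factors q ∈ {2, 5} of φ(22): g is a generator iff g^(10/q) ≢ 1 for every such q.
g = 2: gcd(2, 22) = 2 > 1, not a unit — skip.
g = 3: 3^5 ≡ 1 — hits 1, so not a primitive root.
g = 4: gcd(4, 22) = 2 > 1, not a unit — skip.
g = 5: 5^5 ≡ 1 — hits 1, so not a primitive root.
g = 6: gcd(6, 22) = 2 > 1, not a unit — skip.
g = 7: 7^5 ≡ 21; 7^2 ≡ 5 — none is 1, so 7 is a primitive root.
Hence the least primitive root of 22 is 7.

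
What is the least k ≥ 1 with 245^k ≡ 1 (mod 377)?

84

ord(245) | φ(377) = φ(13·29) = (13−1)·(29−1) = 12·28 = 336 = 2^4 · 3 · 7.
Divisors of 336: 1, 2, 3, 4, 6, 7, 8, 12, 14, 16, 21, 24, 28, 42, 48, 56, 84, 112, 168, 336.
Evaluate successive powers at the divisors of 336:
245^1 ≡ 245 (mod 377)
245^2 ≡ 82 (mod 377)
245^3 ≡ 109 (mod 377)
245^4 ≡ 315 (mod 377)
245^6 ≡ 194 (mod 377)
245^7 ≡ 28 (mod 377)
245^8 ≡ 74 (mod 377)
245^12 ≡ 313 (mod 377)
245^14 ≡ 30 (mod 377)
245^16 ≡ 198 (mod 377)
245^21 ≡ 86 (mod 377)
245^24 ≡ 326 (mod 377)
245^28 ≡ 146 (mod 377)
245^42 ≡ 233 (mod 377)
245^48 ≡ 339 (mod 377)
245^56 ≡ 204 (mod 377)
245^84 ≡ 1 (mod 377) ✓
Therefore the multiplicative order of 245 modulo 377 is 84.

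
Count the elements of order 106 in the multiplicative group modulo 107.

φ(107) = 107 − 1 = 106 = 2 · 53.
In a cyclic group of order 106, there are φ(d) elements of order d for each divisor d of 106, and zero for non-divisors.
106 = 2 · 53 divides 106, and φ(106) = 52.

52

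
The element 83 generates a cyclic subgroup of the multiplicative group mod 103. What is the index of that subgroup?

2

ord(83) | φ(103) = 103 − 1 = 102 = 2 · 3 · 17.
Divisors of 102: 1, 2, 3, 6, 17, 34, 51, 102.
Test each divisor d:
83^1 ≡ 83 (mod 103)
83^2 ≡ 91 (mod 103)
83^3 ≡ 34 (mod 103)
83^6 ≡ 23 (mod 103)
83^17 ≡ 56 (mod 103)
83^34 ≡ 46 (mod 103)
83^51 ≡ 1 (mod 103) ✓
Thus |⟨83⟩| = ord(83) = 51.
The index is φ(103) / ord(83) = 102 / 51 = 2.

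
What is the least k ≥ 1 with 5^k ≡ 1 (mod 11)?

5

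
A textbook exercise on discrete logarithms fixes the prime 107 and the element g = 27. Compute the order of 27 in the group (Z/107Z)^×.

53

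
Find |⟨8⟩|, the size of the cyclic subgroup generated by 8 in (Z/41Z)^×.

The order of 8 must divide φ(41) = 41 − 1 = 40 = 2^3 · 5.
Divisors of 40: 1, 2, 4, 5, 8, 10, 20, 40.
Test each divisor d:
8^1 ≡ 8 (mod 41)
8^2 ≡ 23 (mod 41)
8^4 ≡ 37 (mod 41)
8^5 ≡ 9 (mod 41)
8^8 ≡ 16 (mod 41)
8^10 ≡ 40 (mod 41)
8^20 ≡ 1 (mod 41) ✓
Hence ord(8) = 20.

20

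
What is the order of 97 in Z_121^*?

Since 97 ∈ (Z/121Z)^×, its order divides φ(121) = φ(11^2) = 11·(11−1) = 110 = 2 · 5 · 11.
Divisors of 110: 1, 2, 5, 10, 11, 22, 55, 110.
Check 97^d mod 121 for each divisor in increasing order:
97^1 ≡ 97 (mod 121)
97^2 ≡ 92 (mod 121)
97^5 ≡ 23 (mod 121)
97^10 ≡ 45 (mod 121)
97^11 ≡ 9 (mod 121)
97^22 ≡ 81 (mod 121)
97^55 ≡ 1 (mod 121) ✓
Hence ord(97) = 55.

55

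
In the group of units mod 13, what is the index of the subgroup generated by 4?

2

The order of 4 must divide φ(13) = 13 − 1 = 12 = 2^2 · 3.
Divisors of 12: 1, 2, 3, 4, 6, 12.
Evaluate successive powers at the divisors of 12:
4^1 ≡ 4 (mod 13)
4^2 ≡ 3 (mod 13)
4^3 ≡ 12 (mod 13)
4^4 ≡ 9 (mod 13)
4^6 ≡ 1 (mod 13) ✓
Thus |⟨4⟩| = ord(4) = 6.
The index is φ(13) / ord(4) = 12 / 6 = 2.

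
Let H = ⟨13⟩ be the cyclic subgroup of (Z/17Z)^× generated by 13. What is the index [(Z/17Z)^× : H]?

4

Since 13 ∈ (Z/17Z)^×, its order divides φ(17) = 17 − 1 = 16 = 2^4.
Divisors of 16: 1, 2, 4, 8, 16.
Test each divisor d:
13^1 ≡ 13
13^2 ≡ 16
13^4 ≡ 1
The order of 13 is 4, so the subgroup it generates has 4 elements.
The index is φ(17) / ord(13) = 16 / 4 = 4.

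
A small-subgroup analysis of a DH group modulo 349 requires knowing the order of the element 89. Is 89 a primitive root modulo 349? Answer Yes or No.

φ(349) = 349 − 1 = 348 = 2^2 · 3 · 29.
Test 89^(348/q) mod 349 for each prime factor q of 348:
89^174 ≡ 348 (mod 349)  [q = 2: ≢ 1 ✓]
89^116 ≡ 122 (mod 349)  [q = 3: ≢ 1 ✓]
89^12 ≡ 332 (mod 349)  [q = 29: ≢ 1 ✓]
All checks pass, so 89 has order 348 and is a primitive root modulo 349.

Yes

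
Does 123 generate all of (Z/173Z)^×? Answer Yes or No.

Yes

φ(173) = 173 − 1 = 172 = 2^2 · 43.
Test 123^(172/q) mod 173 for each prime factor q of 172:
123^86 ≡ 172 (mod 173)  [q = 2: ≢ 1 ✓]
123^4 ≡ 29 (mod 173)  [q = 43: ≢ 1 ✓]
None equal 1, so ord_173(123) = 172: 123 is a primitive root.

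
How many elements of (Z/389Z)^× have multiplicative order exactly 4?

2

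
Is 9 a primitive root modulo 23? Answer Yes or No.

No

φ(23) = 23 − 1 = 22 = 2 · 11.
9 is a primitive root mod 23 iff 9^(φ(23)/q) ≢ 1 for every prime q | φ(23), i.e. q ∈ {2, 11}.
9^11 ≡ 1 (mod 23)  [q = 2: ≡ 1 ✗]
9^2 ≡ 12 (mod 23)  [q = 11: ≢ 1 ✓]
Since 9^11 ≡ 1, the order of 9 divides 11 < 22, so 9 is not a primitive root.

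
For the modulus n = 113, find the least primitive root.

3

φ(113) = 113 − 1 = 112 = 2^4 · 7.
g is a primitive root iff g^(112/q) ≢ 1 (mod 113) for each prime q ∈ {2, 7}.
g = 2: 2^56 ≡ 1 — hits 1, so not a primitive root.
g = 3: 3^56 ≡ 112; 3^16 ≡ 49 — none is 1, so 3 is a primitive root.
So 3 is the smallest generator of (Z/113Z)^×.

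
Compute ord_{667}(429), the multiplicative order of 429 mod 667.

Since 429 ∈ (Z/667Z)^×, its order divides φ(667) = φ(23·29) = (23−1)·(29−1) = 22·28 = 616 = 2^3 · 7 · 11.
Divisors of 616: 1, 2, 4, 7, 8, 11, 14, 22, 28, 44, 56, 77, 88, 154, 308, 616.
Compute 429^d (mod 667) for the divisors d until we hit 1:
429^1 ≡ 429 (mod 667)
429^2 ≡ 616 (mod 667)
429^4 ≡ 600 (mod 667)
429^7 ≡ 494 (mod 667)
429^8 ≡ 487 (mod 667)
429^11 ≡ 252 (mod 667)
429^14 ≡ 581 (mod 667)
429^22 ≡ 139 (mod 667)
429^28 ≡ 59 (mod 667)
429^44 ≡ 645 (mod 667)
429^56 ≡ 146 (mod 667)
429^77 ≡ 436 (mod 667)
429^88 ≡ 484 (mod 667)
429^154 ≡ 1 (mod 667) ✓
Hence ord(429) = 154.

154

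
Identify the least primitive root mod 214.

5

φ(214) = φ(2)·φ(107) = 1·106 = 106 = 2 · 53.
g is a primitive root iff g^(106/q) ≢ 1 (mod 214) for each prime q ∈ {2, 53}.
g = 2: gcd(2, 214) = 2 > 1, not a unit — skip.
g = 3: 3^53 ≡ 1 — hits 1, so not a primitive root.
g = 4: gcd(4, 214) = 2 > 1, not a unit — skip.
g = 5: 5^53 ≡ 213; 5^2 ≡ 25 — none is 1, so 5 is a primitive root.
The smallest primitive root modulo 214 is 5.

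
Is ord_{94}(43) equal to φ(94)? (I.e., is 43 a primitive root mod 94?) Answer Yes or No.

Yes

φ(94) = φ(2)·φ(47) = 1·46 = 46 = 2 · 23.
It suffices to check that the order of 43 is not a proper divisor of 46: compute 43^(46/q) for q ∈ {2, 23}.
43^23 ≡ 93 (mod 94)  [q = 2: ≢ 1 ✓]
43^2 ≡ 63 (mod 94)  [q = 23: ≢ 1 ✓]
Every test exponent gives a nontrivial residue, hence 43 generates the full group.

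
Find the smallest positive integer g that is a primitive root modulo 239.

7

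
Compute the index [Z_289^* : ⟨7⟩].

By Lagrange's theorem, ord_289(7) divides φ(289) = φ(17^2) = 17·(17−1) = 272 = 2^4 · 17.
Divisors of 272: 1, 2, 4, 8, 16, 17, 34, 68, 136, 272.
Compute 7^d (mod 289) for the divisors d until we hit 1:
7^1 ≡ 7 (mod 289)
7^2 ≡ 49 (mod 289)
7^4 ≡ 89 (mod 289)
7^8 ≡ 118 (mod 289)
7^16 ≡ 52 (mod 289)
7^17 ≡ 75 (mod 289)
7^34 ≡ 134 (mod 289)
7^68 ≡ 38 (mod 289)
7^136 ≡ 288 (mod 289)
7^272 ≡ 1 (mod 289) ✓
Thus |⟨7⟩| = ord(7) = 272.
[(Z/289Z)^× : ⟨7⟩] = 272/272 = 1.

1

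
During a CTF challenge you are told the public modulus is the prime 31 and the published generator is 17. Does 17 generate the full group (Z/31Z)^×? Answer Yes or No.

Yes

φ(31) = 31 − 1 = 30 = 2 · 3 · 5.
An element g generates (Z/31Z)^× iff g^(30/q) ≢ 1 (mod 31) for each prime q ∈ {2, 3, 5}.
17^15 ≡ 30 (mod 31)  [q = 2: ≢ 1 ✓]
17^10 ≡ 25 (mod 31)  [q = 3: ≢ 1 ✓]
17^6 ≡ 8 (mod 31)  [q = 5: ≢ 1 ✓]
None equal 1, so ord_31(17) = 30: 17 is a primitive root.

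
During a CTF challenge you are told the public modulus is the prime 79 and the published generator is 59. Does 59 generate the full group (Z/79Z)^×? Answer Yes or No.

Yes

φ(79) = 79 − 1 = 78 = 2 · 3 · 13.
Test 59^(78/q) mod 79 for each prime factor q of 78:
59^39 ≡ 78 (mod 79)  [q = 2: ≢ 1 ✓]
59^26 ≡ 23 (mod 79)  [q = 3: ≢ 1 ✓]
59^6 ≡ 46 (mod 79)  [q = 13: ≢ 1 ✓]
Every test exponent gives a nontrivial residue, hence 59 generates the full group.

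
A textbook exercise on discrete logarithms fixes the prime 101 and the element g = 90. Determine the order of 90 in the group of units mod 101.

100

ord(90) | φ(101) = 101 − 1 = 100 = 2^2 · 5^2.
Divisors of 100: 1, 2, 4, 5, 10, 20, 25, 50, 100.
Compute 90^d (mod 101) for the divisors d until we hit 1:
90^1 ≡ 90 (mod 101)
90^2 ≡ 20 (mod 101)
90^4 ≡ 97 (mod 101)
90^5 ≡ 44 (mod 101)
90^10 ≡ 17 (mod 101)
90^20 ≡ 87 (mod 101)
90^25 ≡ 91 (mod 101)
90^50 ≡ 100 (mod 101)
90^100 ≡ 1 (mod 101) ✓
Therefore the multiplicative order of 90 modulo 101 is 100.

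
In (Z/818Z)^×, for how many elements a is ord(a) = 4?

2

φ(818) = φ(2)·φ(409) = 1·408 = 408 = 2^3 · 3 · 17.
In a cyclic group of order 408, there are φ(d) elements of order d for each divisor d of 408, and zero for non-divisors.
4 = 2^2 divides 408, and φ(4) = 2.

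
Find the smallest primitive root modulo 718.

φ(718) = φ(2)·φ(359) = 1·358 = 358 = 2 · 179.
Test candidates g = 2, 3, … against the prime factors q ∈ {2, 179} of φ(718): g is a generator iff g^(358/q) ≢ 1 for every such q.
g = 2: gcd(2, 718) = 2 > 1, not a unit — skip.
g = 3: 3^179 ≡ 1 — hits 1, so not a primitive root.
g = 4: gcd(4, 718) = 2 > 1, not a unit — skip.
g = 5: 5^179 ≡ 1 — hits 1, so not a primitive root.
g = 6: gcd(6, 718) = 2 > 1, not a unit — skip.
g = 7: 7^179 ≡ 717; 7^2 ≡ 49 — none is 1, so 7 is a primitive root.
The smallest primitive root modulo 718 is 7.

7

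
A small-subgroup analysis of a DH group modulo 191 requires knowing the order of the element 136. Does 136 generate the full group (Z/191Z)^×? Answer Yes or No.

φ(191) = 191 − 1 = 190 = 2 · 5 · 19.
Test 136^(190/q) mod 191 for each prime factor q of 190:
136^95 ≡ 1 (mod 191)  [q = 2: ≡ 1 ✗]
136^38 ≡ 1 (mod 191)  [q = 5: ≡ 1 ✗]
136^10 ≡ 30 (mod 191)  [q = 19: ≢ 1 ✓]
Since 136^95 ≡ 1, the order of 136 divides 95 < 190, so 136 is not a primitive root.

No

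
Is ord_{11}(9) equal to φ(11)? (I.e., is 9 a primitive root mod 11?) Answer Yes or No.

φ(11) = 11 − 1 = 10 = 2 · 5.
Test 9^(10/q) mod 11 for each prime factor q of 10:
9^5 ≡ 1 (mod 11)  [q = 2: ≡ 1 ✗]
9^2 ≡ 4 (mod 11)  [q = 5: ≢ 1 ✓]
Since 9^5 ≡ 1, the order of 9 divides 5 < 10, so 9 is not a primitive root.

No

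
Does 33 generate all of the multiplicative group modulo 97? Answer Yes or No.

No

φ(97) = 97 − 1 = 96 = 2^5 · 3.
33 is a primitive root mod 97 iff 33^(φ(97)/q) ≢ 1 for every prime q | φ(97), i.e. q ∈ {2, 3}.
33^48 ≡ 1 (mod 97)  [q = 2: ≡ 1 ✗]
33^32 ≡ 1 (mod 97)  [q = 3: ≡ 1 ✗]
Since 33^48 ≡ 1, the order of 33 divides 48 < 96, so 33 is not a primitive root.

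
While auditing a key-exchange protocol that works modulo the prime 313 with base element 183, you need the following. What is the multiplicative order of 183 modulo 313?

312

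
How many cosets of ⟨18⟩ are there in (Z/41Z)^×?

8

Since 18 ∈ (Z/41Z)^×, its order divides φ(41) = 41 − 1 = 40 = 2^3 · 5.
Divisors of 40: 1, 2, 4, 5, 8, 10, 20, 40.
Check 18^d mod 41 for each divisor in increasing order:
18^1 ≡ 18
18^2 ≡ 37
18^4 ≡ 16
18^5 ≡ 1
So ord_41(18) = 5, hence |⟨18⟩| = 5.
Index = |(Z/41Z)^×| / |⟨18⟩| = 40 / 5 = 8.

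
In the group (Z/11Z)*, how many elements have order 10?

φ(11) = 11 − 1 = 10 = 2 · 5.
Since (Z/11Z)^× is cyclic of order 10, the number of elements of order d is φ(d) when d | 10 and 0 otherwise.
10 = 2 · 5 divides 10, and φ(10) = 4.

4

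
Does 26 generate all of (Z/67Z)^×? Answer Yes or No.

No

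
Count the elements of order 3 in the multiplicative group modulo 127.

2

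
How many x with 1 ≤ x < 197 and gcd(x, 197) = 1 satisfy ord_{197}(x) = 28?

φ(197) = 197 − 1 = 196 = 2^2 · 7^2.
In a cyclic group of order 196, there are φ(d) elements of order d for each divisor d of 196, and zero for non-divisors.
28 = 2^2 · 7 divides 196, and φ(28) = 12.

12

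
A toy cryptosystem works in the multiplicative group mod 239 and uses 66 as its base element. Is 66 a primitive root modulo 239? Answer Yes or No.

φ(239) = 239 − 1 = 238 = 2 · 7 · 17.
It suffices to check that the order of 66 is not a proper divisor of 238: compute 66^(238/q) for q ∈ {2, 7, 17}.
66^119 ≡ 1 (mod 239)  [q = 2: ≡ 1 ✗]
66^34 ≡ 44 (mod 239)  [q = 7: ≢ 1 ✓]
66^14 ≡ 75 (mod 239)  [q = 17: ≢ 1 ✓]
Since 66^119 ≡ 1, the order of 66 divides 119 < 238, so 66 is not a primitive root.

No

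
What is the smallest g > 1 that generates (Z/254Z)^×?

3

φ(254) = φ(2)·φ(127) = 1·126 = 126 = 2 · 3^2 · 7.
g is a primitive root iff g^(126/q) ≢ 1 (mod 254) for each prime q ∈ {2, 3, 7}.
g = 2: gcd(2, 254) = 2 > 1, not a unit — skip.
g = 3: 3^63 ≡ 253; 3^42 ≡ 107; 3^18 ≡ 131 — none is 1, so 3 is a primitive root.
Hence the least primitive root of 254 is 3.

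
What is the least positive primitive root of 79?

φ(79) = 79 − 1 = 78 = 2 · 3 · 13.
g is a primitive root iff g^(78/q) ≢ 1 (mod 79) for each prime q ∈ {2, 3, 13}.
g = 2: 2^39 ≡ 1 — hits 1, so not a primitive root.
g = 3: 3^39 ≡ 78; 3^26 ≡ 23; 3^6 ≡ 18 — none is 1, so 3 is a primitive root.
Hence the least primitive root of 79 is 3.

3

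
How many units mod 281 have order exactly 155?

0

φ(281) = 281 − 1 = 280 = 2^3 · 5 · 7.
Since (Z/281Z)^× is cyclic of order 280, the number of elements of order d is φ(d) when d | 280 and 0 otherwise.
Here 280 is not a multiple of 155, so there are no elements of order 155.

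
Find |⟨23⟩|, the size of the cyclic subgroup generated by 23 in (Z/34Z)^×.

The order of 23 must divide φ(34) = φ(2)·φ(17) = 1·16 = 16 = 2^4.
Divisors of 16: 1, 2, 4, 8, 16.
Evaluate successive powers at the divisors of 16:
23^1 ≡ 23 (mod 34)
23^2 ≡ 19 (mod 34)
23^4 ≡ 21 (mod 34)
23^8 ≡ 33 (mod 34)
23^16 ≡ 1 (mod 34) ✓
The smallest such exponent is 16, so the order of 23 is 16.

16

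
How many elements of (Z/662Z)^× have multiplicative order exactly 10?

φ(662) = φ(2)·φ(331) = 1·330 = 330 = 2 · 3 · 5 · 11.
(Z/662Z)^× is cyclic (|G| = 330); a cyclic group of order m has exactly φ(d) elements of each order d | m, and none otherwise.
10 = 2 · 5 divides 330, and φ(10) = 4.

4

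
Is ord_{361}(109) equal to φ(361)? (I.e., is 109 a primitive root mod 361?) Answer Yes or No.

φ(361) = φ(19^2) = 19·(19−1) = 342 = 2 · 3^2 · 19.
It suffices to check that the order of 109 is not a proper divisor of 342: compute 109^(342/q) for q ∈ {2, 3, 19}.
109^171 ≡ 360 (mod 361)  [q = 2: ≢ 1 ✓]
109^114 ≡ 292 (mod 361)  [q = 3: ≢ 1 ✓]
109^18 ≡ 324 (mod 361)  [q = 19: ≢ 1 ✓]
None equal 1, so ord_361(109) = 342: 109 is a primitive root.

Yes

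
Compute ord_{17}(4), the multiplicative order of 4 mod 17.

4

ord(4) | φ(17) = 17 − 1 = 16 = 2^4.
Divisors of 16: 1, 2, 4, 8, 16.
Compute 4^d (mod 17) for the divisors d until we hit 1:
4^1 ≡ 4 (mod 17)
4^2 ≡ 16 (mod 17)
4^4 ≡ 1 (mod 17) ✓
Therefore the multiplicative order of 4 modulo 17 is 4.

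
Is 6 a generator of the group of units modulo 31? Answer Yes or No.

φ(31) = 31 − 1 = 30 = 2 · 3 · 5.
6 is a primitive root mod 31 iff 6^(φ(31)/q) ≢ 1 for every prime q | φ(31), i.e. q ∈ {2, 3, 5}.
6^15 ≡ 30 (mod 31)  [q = 2: ≢ 1 ✓]
6^10 ≡ 25 (mod 31)  [q = 3: ≢ 1 ✓]
6^6 ≡ 1 (mod 31)  [q = 5: ≡ 1 ✗]
Since 6^6 ≡ 1, the order of 6 divides 6 < 30, so 6 is not a primitive root.

No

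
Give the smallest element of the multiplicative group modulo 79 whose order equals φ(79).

3

φ(79) = 79 − 1 = 78 = 2 · 3 · 13.
g is a primitive root iff g^(78/q) ≢ 1 (mod 79) for each prime q ∈ {2, 3, 13}.
g = 2: 2^39 ≡ 1 — hits 1, so not a primitive root.
g = 3: 3^39 ≡ 78; 3^26 ≡ 23; 3^6 ≡ 18 — none is 1, so 3 is a primitive root.
The smallest primitive root modulo 79 is 3.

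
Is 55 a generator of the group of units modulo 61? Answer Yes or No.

φ(61) = 61 − 1 = 60 = 2^2 · 3 · 5.
An element g generates (Z/61Z)^× iff g^(60/q) ≢ 1 (mod 61) for each prime q ∈ {2, 3, 5}.
55^30 ≡ 60 (mod 61)  [q = 2: ≢ 1 ✓]
55^20 ≡ 47 (mod 61)  [q = 3: ≢ 1 ✓]
55^12 ≡ 20 (mod 61)  [q = 5: ≢ 1 ✓]
None equal 1, so ord_61(55) = 60: 55 is a primitive root.

Yes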